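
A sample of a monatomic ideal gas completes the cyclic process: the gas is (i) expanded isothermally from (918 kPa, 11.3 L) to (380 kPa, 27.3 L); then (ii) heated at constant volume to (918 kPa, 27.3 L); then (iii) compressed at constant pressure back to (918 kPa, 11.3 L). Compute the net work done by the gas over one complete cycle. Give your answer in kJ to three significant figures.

W_net ≈ -5.54 kJ

Leg (i): W = PᵢVᵢ ln(V_f/Vᵢ) = (10373) ln(27.3/11.3) = 9150 J.
Leg (ii): W = 0.
Leg (iii): W = PΔV = (918)(11.3 − 27.3) = -14688 J.
W_net = 9150 − 14688 = -5538 J.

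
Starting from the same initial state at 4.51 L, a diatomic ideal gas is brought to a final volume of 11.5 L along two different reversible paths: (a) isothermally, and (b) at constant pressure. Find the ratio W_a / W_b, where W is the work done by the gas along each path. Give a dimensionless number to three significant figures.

Path (a) isothermal: W = P₁V₁ ln(V₂/V₁) → W_a/(P₁V₁) = 0.936.
Path (b) isobaric: W = P₁(V₂ − V₁) → W_b/(P₁V₁) = 1.55.
W_a / W_b = 0.936 / 1.55 = 0.6039.

W_a / W_b ≈ 0.604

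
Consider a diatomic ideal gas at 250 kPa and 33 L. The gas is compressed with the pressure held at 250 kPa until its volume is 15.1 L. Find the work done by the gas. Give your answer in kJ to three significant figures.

Isobaric: W = P ΔV.
W = (250 kPa)(15.1 − 33 L) = (250)(-17.9) = -4475 J.

W ≈ -4.47 kJ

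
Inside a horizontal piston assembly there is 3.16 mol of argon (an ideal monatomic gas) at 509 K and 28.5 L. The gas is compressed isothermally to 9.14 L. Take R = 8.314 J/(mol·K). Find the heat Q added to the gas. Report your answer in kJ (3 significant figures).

Isothermal ⇒ ΔU = 0, so Q = W = nRT ln(V₂/V₁).
Q = (3.16)(8.314)(509) ln(9.14/28.5) = 13373 × -1.137 = -15208 J.

Q ≈ -15.2 kJ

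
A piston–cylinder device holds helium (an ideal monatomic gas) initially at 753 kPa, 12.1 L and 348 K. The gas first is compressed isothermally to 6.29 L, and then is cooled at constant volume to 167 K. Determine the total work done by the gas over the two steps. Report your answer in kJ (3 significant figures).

Step 1 (isothermal): W = P₁V₁ ln(V₂/V₁) = (9111) ln(6.29/12.1) = -5961 J.
Step 2 (isochoric): W = 0 (constant volume).
W_total = -5961 + 0 = -5961 J.

W_total ≈ -5.96 kJ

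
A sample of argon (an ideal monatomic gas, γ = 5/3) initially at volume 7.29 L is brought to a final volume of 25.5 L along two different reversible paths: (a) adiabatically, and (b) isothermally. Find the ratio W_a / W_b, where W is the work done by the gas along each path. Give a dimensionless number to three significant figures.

Path (a) adiabatic: W = P₁V₁(1 − (V₁/V₂)^(γ−1))/(γ−1) → W_a/(P₁V₁) = 0.849.
Path (b) isothermal: W = P₁V₁ ln(V₂/V₁) → W_b/(P₁V₁) = 1.252.
W_a / W_b = 0.849 / 1.252 = 0.6781.

W_a / W_b ≈ 0.678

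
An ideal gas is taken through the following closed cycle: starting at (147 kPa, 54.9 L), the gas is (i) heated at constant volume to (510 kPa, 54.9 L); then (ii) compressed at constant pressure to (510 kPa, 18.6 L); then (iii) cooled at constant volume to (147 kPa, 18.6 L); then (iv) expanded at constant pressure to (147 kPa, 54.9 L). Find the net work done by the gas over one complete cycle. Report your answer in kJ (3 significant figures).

Constant-volume legs do no work.
W(ii) = (510)(18.6 − 54.9) = -18513 J; W(iv) = (147)(54.9 − 18.6) = 5336 J.
W_net = -18513 + 5336 = -13177 J (the counter-clockwise enclosed area).

W_net ≈ -13.2 kJ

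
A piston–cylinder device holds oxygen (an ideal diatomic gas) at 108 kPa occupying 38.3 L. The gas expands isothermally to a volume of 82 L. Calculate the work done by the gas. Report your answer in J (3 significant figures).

W ≈ 3150 J

Isothermal: W = nRT ln(V₂/V₁) = P₁V₁ ln(V₂/V₁).
P₁V₁ = (108 kPa)(38.3 L) = 4136 J.
W = 4136 × ln(82/38.3) = 4136 × 0.7613
W_by_gas = 3149 J.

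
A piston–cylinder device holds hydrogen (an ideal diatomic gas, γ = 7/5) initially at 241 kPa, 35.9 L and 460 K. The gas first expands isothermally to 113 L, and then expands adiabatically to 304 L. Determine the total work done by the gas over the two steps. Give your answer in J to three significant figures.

W_total ≈ 17000 J

Step 1 (isothermal): W = P₁V₁ ln(V₂/V₁) = (8652) ln(113/35.9) = 9921 J.
After step 1: P = 76.57 kPa, V = 113 L, T = 460 K.
Step 2 (adiabatic): W = (P₁V₁ − P₂V₂)/(γ−1) = (8652 − 5824)/0.4 = 7071 J.
W_total = 9921 + 7071 = 16991 J.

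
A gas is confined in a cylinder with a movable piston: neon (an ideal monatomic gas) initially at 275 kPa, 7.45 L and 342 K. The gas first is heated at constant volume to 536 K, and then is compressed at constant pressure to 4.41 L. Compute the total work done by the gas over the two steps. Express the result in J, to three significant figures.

W_total ≈ -1310 J

Step 1 (isochoric): W = 0 (constant volume).
After step 1: P = 431 kPa (V unchanged).
Step 2 (isobaric): W = PΔV = (431 kPa)(4.41 − 7.45 L) = -1310 J.
W_total = 0 − 1310 = -1310 J.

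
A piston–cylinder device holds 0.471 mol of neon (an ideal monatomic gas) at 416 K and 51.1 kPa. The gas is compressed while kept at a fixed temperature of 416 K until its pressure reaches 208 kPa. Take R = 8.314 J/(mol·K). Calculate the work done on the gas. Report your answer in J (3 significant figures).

W ≈ 2290 J

Isothermal process: W = nRT ln(V₂/V₁) = nRT ln(P₁/P₂).
W = (0.471)(8.314)(416) × ln(51.1/208)
  = 1629 × ln(0.2457) = 1629 × -1.404
W_by_gas = -2287 J; work on gas = −W_by = 2287 J.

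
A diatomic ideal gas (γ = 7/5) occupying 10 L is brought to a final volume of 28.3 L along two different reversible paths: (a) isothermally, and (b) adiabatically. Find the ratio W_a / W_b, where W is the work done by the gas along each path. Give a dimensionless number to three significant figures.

W_a / W_b ≈ 1.22

Path (a) isothermal: W = P₁V₁ ln(V₂/V₁) → W_a/(P₁V₁) = 1.04.
Path (b) adiabatic: W = P₁V₁(1 − (V₁/V₂)^(γ−1))/(γ−1) → W_b/(P₁V₁) = 0.851.
W_a / W_b = 1.04 / 0.851 = 1.222.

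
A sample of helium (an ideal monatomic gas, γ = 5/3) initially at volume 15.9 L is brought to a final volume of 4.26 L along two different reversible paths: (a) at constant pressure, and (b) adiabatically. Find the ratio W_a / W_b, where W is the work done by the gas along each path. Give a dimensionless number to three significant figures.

Path (a) isobaric: W = P₁(V₂ − V₁) → W_a/(P₁V₁) = -0.7321.
Path (b) adiabatic: W = P₁V₁(1 − (V₁/V₂)^(γ−1))/(γ−1) → W_b/(P₁V₁) = -2.109.
W_a / W_b = -0.7321 / -2.109 = 0.3471.

W_a / W_b ≈ 0.347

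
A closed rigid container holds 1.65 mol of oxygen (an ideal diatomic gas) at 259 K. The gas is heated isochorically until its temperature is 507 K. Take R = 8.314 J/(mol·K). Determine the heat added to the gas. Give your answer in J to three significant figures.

Constant volume ⇒ W = 0, so Q = ΔU = nCᵥΔT with Cᵥ = 5R/2 = 20.79 J/(mol·K).
ΔU = (1.65)(20.79)(507 − 259) = 8505 J.

Q ≈ 8510 J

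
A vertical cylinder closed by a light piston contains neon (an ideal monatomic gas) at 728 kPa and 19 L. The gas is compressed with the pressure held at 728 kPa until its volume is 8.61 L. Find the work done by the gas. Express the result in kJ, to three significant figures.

W ≈ -7.56 kJ

Isobaric: W = P ΔV.
W = (728 kPa)(8.61 − 19 L) = (728)(-10.39) = -7564 J.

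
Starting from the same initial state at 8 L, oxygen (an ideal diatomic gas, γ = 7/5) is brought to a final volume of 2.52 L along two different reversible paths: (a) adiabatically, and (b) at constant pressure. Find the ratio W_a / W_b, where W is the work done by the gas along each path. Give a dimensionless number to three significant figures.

W_a / W_b ≈ 2.14

Path (a) adiabatic: W = P₁V₁(1 − (V₁/V₂)^(γ−1))/(γ−1) → W_a/(P₁V₁) = -1.468.
Path (b) isobaric: W = P₁(V₂ − V₁) → W_b/(P₁V₁) = -0.685.
W_a / W_b = -1.468 / -0.685 = 2.144.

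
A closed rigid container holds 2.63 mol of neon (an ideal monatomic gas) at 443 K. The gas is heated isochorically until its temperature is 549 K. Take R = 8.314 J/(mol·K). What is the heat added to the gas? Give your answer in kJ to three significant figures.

Q ≈ 3.48 kJ

Constant volume ⇒ W = 0, so Q = ΔU = nCᵥΔT with Cᵥ = 3R/2 = 12.47 J/(mol·K).
ΔU = (2.63)(12.47)(549 − 443) = 3477 J.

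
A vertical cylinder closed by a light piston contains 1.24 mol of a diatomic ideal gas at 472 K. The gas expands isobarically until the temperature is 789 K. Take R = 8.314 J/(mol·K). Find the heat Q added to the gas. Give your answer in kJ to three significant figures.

Isobaric: W = nRΔT = (1.24)(8.314)(317) = 3268 J.
ΔU = nCᵥΔT with Cᵥ = 5R/2: ΔU = (1.24)(20.79)(317) = 8170 J.
Q = ΔU + W = 8170 + 3268 = 11438 J.

Q ≈ 11.4 kJ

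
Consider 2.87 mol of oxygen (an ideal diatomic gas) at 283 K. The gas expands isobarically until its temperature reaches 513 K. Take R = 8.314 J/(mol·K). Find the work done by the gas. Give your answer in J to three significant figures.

Isobaric: W = P ΔV = nR ΔT.
W = (2.87)(8.314)(513 − 283) = 5488 J.

W ≈ 5490 J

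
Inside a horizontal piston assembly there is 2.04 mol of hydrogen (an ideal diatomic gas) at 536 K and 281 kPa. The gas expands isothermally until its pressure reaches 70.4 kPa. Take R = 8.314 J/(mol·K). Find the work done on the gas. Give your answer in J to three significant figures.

Isothermal process: W = nRT ln(V₂/V₁) = nRT ln(P₁/P₂).
W = (2.04)(8.314)(536) × ln(281/70.4)
  = 9091 × ln(3.991) = 9091 × 1.384
W_by_gas = 12583 J; work on gas = −W_by = -12583 J.

W ≈ -12600 J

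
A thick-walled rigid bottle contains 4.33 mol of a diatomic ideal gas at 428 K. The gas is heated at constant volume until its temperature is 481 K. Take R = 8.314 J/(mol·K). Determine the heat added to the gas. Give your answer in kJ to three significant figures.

Constant volume ⇒ W = 0, so Q = ΔU = nCᵥΔT with Cᵥ = 5R/2 = 20.79 J/(mol·K).
ΔU = (4.33)(20.79)(481 − 428) = 4770 J.

Q ≈ 4.77 kJ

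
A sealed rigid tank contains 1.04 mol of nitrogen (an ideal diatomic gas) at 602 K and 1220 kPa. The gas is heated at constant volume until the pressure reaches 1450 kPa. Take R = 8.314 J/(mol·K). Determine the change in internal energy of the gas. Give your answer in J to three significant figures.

ΔU ≈ 2450 J

Constant volume ⇒ W = 0, so Q = ΔU = nCᵥΔT with Cᵥ = 5R/2 = 20.79 J/(mol·K).
At constant V, T₂/T₁ = P₂/P₁ ⇒ ΔT = T₁(P₂/P₁ − 1) = 602·(1450/1220 − 1) = 113.5 K.
ΔU = (1.04)(20.79)(113.5) = 2453 J.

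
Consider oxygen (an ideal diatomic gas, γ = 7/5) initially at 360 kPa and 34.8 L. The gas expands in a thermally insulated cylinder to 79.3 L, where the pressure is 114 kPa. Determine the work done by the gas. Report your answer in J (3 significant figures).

Adiabatic: W = (P₁V₁ − P₂V₂)/(γ − 1) with γ = 7/5.
P₁V₁ = 12528 J, P₂V₂ = 9040 J.
W = (12528 − 9040) / 0.4 = 8720 J.

W ≈ 8720 J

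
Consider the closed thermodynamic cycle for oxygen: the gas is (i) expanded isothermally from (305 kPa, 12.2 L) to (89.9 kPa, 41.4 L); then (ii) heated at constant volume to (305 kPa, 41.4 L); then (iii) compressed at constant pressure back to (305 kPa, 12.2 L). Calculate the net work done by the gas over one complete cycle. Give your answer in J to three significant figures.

Leg (i): W = PᵢVᵢ ln(V_f/Vᵢ) = (3721) ln(41.4/12.2) = 4546 J.
Leg (ii): W = 0.
Leg (iii): W = PΔV = (305)(12.2 − 41.4) = -8906 J.
W_net = 4546 − 8906 = -4360 J.

W_net ≈ -4360 J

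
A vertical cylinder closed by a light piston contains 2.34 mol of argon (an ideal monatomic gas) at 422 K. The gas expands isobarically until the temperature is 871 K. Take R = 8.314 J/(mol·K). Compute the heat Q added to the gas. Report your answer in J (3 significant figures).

Isobaric: W = nRΔT = (2.34)(8.314)(449) = 8735 J.
ΔU = nCᵥΔT with Cᵥ = 3R/2: ΔU = (2.34)(12.47)(449) = 13103 J.
Q = ΔU + W = 13103 + 8735 = 21838 J.

Q ≈ 21800 J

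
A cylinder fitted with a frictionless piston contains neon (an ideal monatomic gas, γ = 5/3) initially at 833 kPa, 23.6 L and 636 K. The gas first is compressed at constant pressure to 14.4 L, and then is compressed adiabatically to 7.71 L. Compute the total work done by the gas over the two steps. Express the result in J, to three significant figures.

Step 1 (isobaric): W = PΔV = (833 kPa)(14.4 − 23.6 L) = -7664 J.
After step 1: P = 833 kPa, V = 14.4 L, T = 388.1 K.
Step 2 (adiabatic): W = (P₁V₁ − P₂V₂)/(γ−1) = (11995 − 18192)/0.667 = -9295 J.
W_total = -7664 − 9295 = -16959 J.

W_total ≈ -17000 J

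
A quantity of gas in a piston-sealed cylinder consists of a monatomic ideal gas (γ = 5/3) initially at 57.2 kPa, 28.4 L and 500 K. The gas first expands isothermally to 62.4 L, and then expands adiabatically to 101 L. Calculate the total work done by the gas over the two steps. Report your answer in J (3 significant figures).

Step 1 (isothermal): W = P₁V₁ ln(V₂/V₁) = (1624) ln(62.4/28.4) = 1279 J.
After step 1: P = 26.03 kPa, V = 62.4 L, T = 500 K.
Step 2 (adiabatic): W = (P₁V₁ − P₂V₂)/(γ−1) = (1624 − 1178)/0.667 = 669.1 J.
W_total = 1279 + 669.1 = 1948 J.

W_total ≈ 1950 J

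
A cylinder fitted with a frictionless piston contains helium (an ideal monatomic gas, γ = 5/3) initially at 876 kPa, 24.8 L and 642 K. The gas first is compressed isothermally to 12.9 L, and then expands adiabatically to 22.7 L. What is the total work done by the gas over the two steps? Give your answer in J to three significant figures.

Step 1 (isothermal): W = P₁V₁ ln(V₂/V₁) = (21725) ln(12.9/24.8) = -14200 J.
After step 1: P = 1684 kPa, V = 12.9 L, T = 642 K.
Step 2 (adiabatic): W = (P₁V₁ − P₂V₂)/(γ−1) = (21725 − 14905)/0.667 = 10230 J.
W_total = -14200 + 10230 = -3970 J.

W_total ≈ -3970 J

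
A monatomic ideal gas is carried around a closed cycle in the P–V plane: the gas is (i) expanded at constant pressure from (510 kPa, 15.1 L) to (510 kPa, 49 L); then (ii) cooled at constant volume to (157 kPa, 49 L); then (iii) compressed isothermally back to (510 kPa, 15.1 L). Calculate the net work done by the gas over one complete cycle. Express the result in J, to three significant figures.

W_net ≈ 8230 J

Leg (i): W = PΔV = (510)(49 − 15.1) = 17289 J.
Leg (ii): W = 0.
Leg (iii): W = PᵢVᵢ ln(V_f/Vᵢ) = (7693) ln(15.1/49) = -9056 J.
W_net = 17289 − 9056 = 8233 J.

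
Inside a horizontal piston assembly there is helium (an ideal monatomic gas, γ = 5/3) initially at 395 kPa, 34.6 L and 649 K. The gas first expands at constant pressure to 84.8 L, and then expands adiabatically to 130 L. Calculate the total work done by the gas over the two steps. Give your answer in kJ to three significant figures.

Step 1 (isobaric): W = PΔV = (395 kPa)(84.8 − 34.6 L) = 19829 J.
After step 1: P = 395 kPa, V = 84.8 L, T = 1591 K.
Step 2 (adiabatic): W = (P₁V₁ − P₂V₂)/(γ−1) = (33496 − 25194)/0.667 = 12453 J.
W_total = 19829 + 12453 = 32282 J.

W_total ≈ 32.3 kJ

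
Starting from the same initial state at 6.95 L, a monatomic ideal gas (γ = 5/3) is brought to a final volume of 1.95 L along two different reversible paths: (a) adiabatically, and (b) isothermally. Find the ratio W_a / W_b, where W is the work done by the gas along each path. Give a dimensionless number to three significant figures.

Path (a) adiabatic: W = P₁V₁(1 − (V₁/V₂)^(γ−1))/(γ−1) → W_a/(P₁V₁) = -2.
Path (b) isothermal: W = P₁V₁ ln(V₂/V₁) → W_b/(P₁V₁) = -1.271.
W_a / W_b = -2 / -1.271 = 1.574.

W_a / W_b ≈ 1.57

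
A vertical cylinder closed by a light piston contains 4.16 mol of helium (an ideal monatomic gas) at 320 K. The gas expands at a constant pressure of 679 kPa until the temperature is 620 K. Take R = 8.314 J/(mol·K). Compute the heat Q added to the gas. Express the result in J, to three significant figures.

Isobaric: W = nRΔT = (4.16)(8.314)(300) = 10376 J.
ΔU = nCᵥΔT with Cᵥ = 3R/2: ΔU = (4.16)(12.47)(300) = 15564 J.
Q = ΔU + W = 15564 + 10376 = 25940 J.

Q ≈ 25900 J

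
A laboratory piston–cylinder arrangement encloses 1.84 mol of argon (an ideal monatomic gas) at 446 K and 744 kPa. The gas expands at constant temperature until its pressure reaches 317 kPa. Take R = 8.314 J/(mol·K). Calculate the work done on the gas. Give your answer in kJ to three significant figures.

W ≈ -5.82 kJ

Isothermal process: W = nRT ln(V₂/V₁) = nRT ln(P₁/P₂).
W = (1.84)(8.314)(446) × ln(744/317)
  = 6823 × ln(2.347) = 6823 × 0.8531
W_by_gas = 5821 J; work on gas = −W_by = -5821 J.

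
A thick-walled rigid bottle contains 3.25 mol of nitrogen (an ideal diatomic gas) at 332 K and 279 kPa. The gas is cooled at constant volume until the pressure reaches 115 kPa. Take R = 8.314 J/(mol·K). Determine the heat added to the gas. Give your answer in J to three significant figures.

Constant volume ⇒ W = 0, so Q = ΔU = nCᵥΔT with Cᵥ = 5R/2 = 20.79 J/(mol·K).
At constant V, T₂/T₁ = P₂/P₁ ⇒ ΔT = T₁(P₂/P₁ − 1) = 332·(115/279 − 1) = -195.2 K.
ΔU = (3.25)(20.79)(-195.2) = -13183 J.

Q ≈ -13200 J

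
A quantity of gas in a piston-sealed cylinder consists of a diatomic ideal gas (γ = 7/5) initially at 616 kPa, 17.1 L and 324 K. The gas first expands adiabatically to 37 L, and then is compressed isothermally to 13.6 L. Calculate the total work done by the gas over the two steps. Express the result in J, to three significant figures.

Step 1 (adiabatic): W = (P₁V₁ − P₂V₂)/(γ−1) = (10534 − 7736)/0.4 = 6995 J.
After step 1: P = 209.1 kPa, V = 37 L, T = 237.9 K.
Step 2 (isothermal): W = P₁V₁ ln(V₂/V₁) = (7736) ln(13.6/37) = -7742 J.
W_total = 6995 − 7742 = -747.2 J.

W_total ≈ -747 J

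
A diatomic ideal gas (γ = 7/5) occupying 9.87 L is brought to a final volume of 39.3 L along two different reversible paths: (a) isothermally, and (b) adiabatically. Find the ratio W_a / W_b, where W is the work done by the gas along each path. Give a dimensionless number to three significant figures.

W_a / W_b ≈ 1.30

Path (a) isothermal: W = P₁V₁ ln(V₂/V₁) → W_a/(P₁V₁) = 1.382.
Path (b) adiabatic: W = P₁V₁(1 − (V₁/V₂)^(γ−1))/(γ−1) → W_b/(P₁V₁) = 1.062.
W_a / W_b = 1.382 / 1.062 = 1.302.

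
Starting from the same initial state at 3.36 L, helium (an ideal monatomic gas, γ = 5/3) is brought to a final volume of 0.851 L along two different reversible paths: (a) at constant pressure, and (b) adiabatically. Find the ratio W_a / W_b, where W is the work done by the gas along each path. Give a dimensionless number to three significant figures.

Path (a) isobaric: W = P₁(V₂ − V₁) → W_a/(P₁V₁) = -0.7467.
Path (b) adiabatic: W = P₁V₁(1 − (V₁/V₂)^(γ−1))/(γ−1) → W_b/(P₁V₁) = -2.247.
W_a / W_b = -0.7467 / -2.247 = 0.3323.

W_a / W_b ≈ 0.332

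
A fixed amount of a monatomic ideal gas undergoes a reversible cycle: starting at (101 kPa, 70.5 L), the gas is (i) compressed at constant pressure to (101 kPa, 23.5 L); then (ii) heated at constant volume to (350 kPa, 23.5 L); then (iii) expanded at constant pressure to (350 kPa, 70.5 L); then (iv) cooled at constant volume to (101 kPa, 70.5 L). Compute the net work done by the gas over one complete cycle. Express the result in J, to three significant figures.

W_net ≈ 11700 J

Constant-volume legs do no work.
W(i) = (101)(23.5 − 70.5) = -4747 J; W(iii) = (350)(70.5 − 23.5) = 16450 J.
W_net = -4747 + 16450 = 11703 J (the clockwise enclosed area).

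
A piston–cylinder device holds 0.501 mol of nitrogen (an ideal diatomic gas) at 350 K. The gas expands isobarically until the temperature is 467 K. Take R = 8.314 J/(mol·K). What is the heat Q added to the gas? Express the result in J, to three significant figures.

Isobaric: W = nRΔT = (0.501)(8.314)(117) = 487.3 J.
ΔU = nCᵥΔT with Cᵥ = 5R/2: ΔU = (0.501)(20.79)(117) = 1218 J.
Q = ΔU + W = 1218 + 487.3 = 1706 J.

Q ≈ 1710 J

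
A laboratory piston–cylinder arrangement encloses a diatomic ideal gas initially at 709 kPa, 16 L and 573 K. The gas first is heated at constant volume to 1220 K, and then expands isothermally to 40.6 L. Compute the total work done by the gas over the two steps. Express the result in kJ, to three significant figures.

W_total ≈ 22.5 kJ

Step 1 (isochoric): W = 0 (constant volume).
After step 1: P = 1510 kPa (V unchanged).
Step 2 (isothermal): W = P₁V₁ ln(V₂/V₁) = (24153) ln(40.6/16) = 22491 J.
W_total = 0 + 22491 = 22491 J.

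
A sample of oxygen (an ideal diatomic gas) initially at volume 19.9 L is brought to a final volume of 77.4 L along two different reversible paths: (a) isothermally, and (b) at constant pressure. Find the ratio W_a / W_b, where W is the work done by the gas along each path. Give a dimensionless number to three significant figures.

Path (a) isothermal: W = P₁V₁ ln(V₂/V₁) → W_a/(P₁V₁) = 1.358.
Path (b) isobaric: W = P₁(V₂ − V₁) → W_b/(P₁V₁) = 2.889.
W_a / W_b = 1.358 / 2.889 = 0.4701.

W_a / W_b ≈ 0.470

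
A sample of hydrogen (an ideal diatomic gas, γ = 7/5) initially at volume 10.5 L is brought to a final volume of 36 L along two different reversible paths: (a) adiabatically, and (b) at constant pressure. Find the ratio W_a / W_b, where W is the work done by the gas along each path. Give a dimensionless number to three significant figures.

W_a / W_b ≈ 0.401

Path (a) adiabatic: W = P₁V₁(1 − (V₁/V₂)^(γ−1))/(γ−1) → W_a/(P₁V₁) = 0.9728.
Path (b) isobaric: W = P₁(V₂ − V₁) → W_b/(P₁V₁) = 2.429.
W_a / W_b = 0.9728 / 2.429 = 0.4006.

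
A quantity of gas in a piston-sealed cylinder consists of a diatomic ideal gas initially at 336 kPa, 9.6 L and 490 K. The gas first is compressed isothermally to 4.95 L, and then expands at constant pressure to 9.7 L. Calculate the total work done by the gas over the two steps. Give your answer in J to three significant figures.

W_total ≈ 959 J

Step 1 (isothermal): W = P₁V₁ ln(V₂/V₁) = (3226) ln(4.95/9.6) = -2137 J.
After step 1: P = 651.6 kPa, V = 4.95 L, T = 490 K.
Step 2 (isobaric): W = PΔV = (651.6 kPa)(9.7 − 4.95 L) = 3095 J.
W_total = -2137 + 3095 = 958.7 J.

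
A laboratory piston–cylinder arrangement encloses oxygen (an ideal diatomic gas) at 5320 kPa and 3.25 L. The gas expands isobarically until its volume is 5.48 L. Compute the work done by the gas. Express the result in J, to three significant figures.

W ≈ 11900 J

Isobaric: W = P ΔV.
W = (5320 kPa)(5.48 − 3.25 L) = (5320)(2.23) = 11864 J.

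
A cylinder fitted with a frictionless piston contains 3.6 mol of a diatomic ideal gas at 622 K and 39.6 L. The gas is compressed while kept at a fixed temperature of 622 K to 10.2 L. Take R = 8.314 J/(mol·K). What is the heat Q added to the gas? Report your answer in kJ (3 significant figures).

Q ≈ -25.3 kJ

Isothermal ⇒ ΔU = 0, so Q = W = nRT ln(V₂/V₁).
Q = (3.6)(8.314)(622) ln(10.2/39.6) = 18617 × -1.356 = -25252 J.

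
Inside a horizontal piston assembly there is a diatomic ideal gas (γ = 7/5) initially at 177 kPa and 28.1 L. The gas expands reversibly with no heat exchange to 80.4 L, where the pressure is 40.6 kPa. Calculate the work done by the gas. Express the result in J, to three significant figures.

W ≈ 4270 J

Adiabatic: W = (P₁V₁ − P₂V₂)/(γ − 1) with γ = 7/5.
P₁V₁ = 4974 J, P₂V₂ = 3264 J.
W = (4974 − 3264) / 0.4 = 4274 J.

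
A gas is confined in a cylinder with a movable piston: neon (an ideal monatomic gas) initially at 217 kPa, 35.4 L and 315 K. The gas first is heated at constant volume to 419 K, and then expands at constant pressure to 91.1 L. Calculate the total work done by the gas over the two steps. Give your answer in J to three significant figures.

Step 1 (isochoric): W = 0 (constant volume).
After step 1: P = 288.6 kPa (V unchanged).
Step 2 (isobaric): W = PΔV = (288.6 kPa)(91.1 − 35.4 L) = 16077 J.
W_total = 0 + 16077 = 16077 J.

W_total ≈ 16100 J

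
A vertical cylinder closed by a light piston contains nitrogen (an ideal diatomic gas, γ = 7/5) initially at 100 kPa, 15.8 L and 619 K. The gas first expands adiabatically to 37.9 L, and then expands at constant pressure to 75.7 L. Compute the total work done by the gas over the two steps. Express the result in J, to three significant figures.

W_total ≈ 2280 J

Step 1 (adiabatic): W = (P₁V₁ − P₂V₂)/(γ−1) = (1580 − 1113)/0.4 = 1166 J.
After step 1: P = 29.38 kPa, V = 37.9 L, T = 436.2 K.
Step 2 (isobaric): W = PΔV = (29.38 kPa)(75.7 − 37.9 L) = 1110 J.
W_total = 1166 + 1110 = 2277 J.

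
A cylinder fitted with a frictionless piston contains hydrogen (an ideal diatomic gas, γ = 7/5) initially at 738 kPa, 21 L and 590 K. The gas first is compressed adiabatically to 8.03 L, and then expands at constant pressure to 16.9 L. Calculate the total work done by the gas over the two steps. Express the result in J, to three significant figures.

W_total ≈ 6980 J

Step 1 (adiabatic): W = (P₁V₁ − P₂V₂)/(γ−1) = (15498 − 22765)/0.4 = -18169 J.
After step 1: P = 2835 kPa, V = 8.03 L, T = 866.7 K.
Step 2 (isobaric): W = PΔV = (2835 kPa)(16.9 − 8.03 L) = 25147 J.
W_total = -18169 + 25147 = 6978 J.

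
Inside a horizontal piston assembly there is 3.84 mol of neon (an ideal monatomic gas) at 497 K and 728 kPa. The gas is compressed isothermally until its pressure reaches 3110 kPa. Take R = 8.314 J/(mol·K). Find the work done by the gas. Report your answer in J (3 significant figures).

Isothermal process: W = nRT ln(V₂/V₁) = nRT ln(P₁/P₂).
W = (3.84)(8.314)(497) × ln(728/3110)
  = 15867 × ln(0.2341) = 15867 × -1.452
W_by_gas = -23040 J.

W ≈ -23000 J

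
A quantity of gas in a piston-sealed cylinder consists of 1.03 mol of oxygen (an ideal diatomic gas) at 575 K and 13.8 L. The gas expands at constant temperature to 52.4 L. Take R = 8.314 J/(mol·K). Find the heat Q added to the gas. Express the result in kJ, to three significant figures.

Q ≈ 6.57 kJ

Isothermal ⇒ ΔU = 0, so Q = W = nRT ln(V₂/V₁).
Q = (1.03)(8.314)(575) ln(52.4/13.8) = 4924 × 1.334 = 6570 J.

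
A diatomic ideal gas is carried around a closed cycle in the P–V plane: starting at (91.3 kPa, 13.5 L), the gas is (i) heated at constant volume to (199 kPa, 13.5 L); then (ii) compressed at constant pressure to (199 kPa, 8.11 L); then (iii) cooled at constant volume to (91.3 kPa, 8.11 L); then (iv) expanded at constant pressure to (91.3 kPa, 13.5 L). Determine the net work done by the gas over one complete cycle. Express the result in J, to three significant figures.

W_net ≈ -581 J

Constant-volume legs do no work.
W(ii) = (199)(8.11 − 13.5) = -1073 J; W(iv) = (91.3)(13.5 − 8.11) = 492.1 J.
W_net = -1073 + 492.1 = -580.5 J (the counter-clockwise enclosed area).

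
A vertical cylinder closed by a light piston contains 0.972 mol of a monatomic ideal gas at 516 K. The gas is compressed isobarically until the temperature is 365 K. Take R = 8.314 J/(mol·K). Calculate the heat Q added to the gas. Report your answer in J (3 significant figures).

Q ≈ -3050 J

Isobaric: W = nRΔT = (0.972)(8.314)(-151) = -1220 J.
ΔU = nCᵥΔT with Cᵥ = 3R/2: ΔU = (0.972)(12.47)(-151) = -1830 J.
Q = ΔU + W = -1830 − 1220 = -3051 J.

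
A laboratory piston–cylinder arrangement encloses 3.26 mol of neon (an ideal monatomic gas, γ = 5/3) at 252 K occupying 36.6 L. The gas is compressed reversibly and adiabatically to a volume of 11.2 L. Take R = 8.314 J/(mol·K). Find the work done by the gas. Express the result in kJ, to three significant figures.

W ≈ -12.3 kJ

Adiabatic: TV^(γ−1) = const with γ = 5/3.
T₂ = T₁ (V₁/V₂)^(γ−1) = 252 × (36.6/11.2)^0.667 = 252 × 2.202 = 554.9 K.
W_by = nCᵥ(T₁ − T₂) = (3.26)(12.47)(252 − 554.9) = -12316 J.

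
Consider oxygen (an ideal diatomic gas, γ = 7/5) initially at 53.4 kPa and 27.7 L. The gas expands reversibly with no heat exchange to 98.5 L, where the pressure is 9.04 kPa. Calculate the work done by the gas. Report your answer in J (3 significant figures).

W ≈ 1470 J

Adiabatic: W = (P₁V₁ − P₂V₂)/(γ − 1) with γ = 7/5.
P₁V₁ = 1479 J, P₂V₂ = 890.4 J.
W = (1479 − 890.4) / 0.4 = 1472 J.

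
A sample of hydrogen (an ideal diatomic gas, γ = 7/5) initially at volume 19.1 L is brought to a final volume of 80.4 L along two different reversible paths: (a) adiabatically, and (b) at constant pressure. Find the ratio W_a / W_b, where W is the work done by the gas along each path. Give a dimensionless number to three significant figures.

Path (a) adiabatic: W = P₁V₁(1 − (V₁/V₂)^(γ−1))/(γ−1) → W_a/(P₁V₁) = 1.093.
Path (b) isobaric: W = P₁(V₂ − V₁) → W_b/(P₁V₁) = 3.209.
W_a / W_b = 1.093 / 3.209 = 0.3406.

W_a / W_b ≈ 0.341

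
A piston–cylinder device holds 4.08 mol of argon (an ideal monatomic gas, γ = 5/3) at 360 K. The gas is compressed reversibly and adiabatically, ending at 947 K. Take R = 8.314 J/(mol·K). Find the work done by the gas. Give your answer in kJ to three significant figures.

W ≈ -29.9 kJ

Adiabatic ⇒ Q = 0, so W_by = −ΔU = nCᵥ(T₁ − T₂).
Cᵥ = 3R/2 = 12.47 J/(mol·K).
W = (4.08)(12.47)(360 − 947) = -29868 J.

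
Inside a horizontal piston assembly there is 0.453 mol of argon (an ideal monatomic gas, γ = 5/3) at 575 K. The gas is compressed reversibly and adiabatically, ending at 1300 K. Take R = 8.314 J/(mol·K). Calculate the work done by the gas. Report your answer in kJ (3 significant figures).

Adiabatic ⇒ Q = 0, so W_by = −ΔU = nCᵥ(T₁ − T₂).
Cᵥ = 3R/2 = 12.47 J/(mol·K).
W = (0.453)(12.47)(575 − 1300) = -4096 J.

W ≈ -4.10 kJ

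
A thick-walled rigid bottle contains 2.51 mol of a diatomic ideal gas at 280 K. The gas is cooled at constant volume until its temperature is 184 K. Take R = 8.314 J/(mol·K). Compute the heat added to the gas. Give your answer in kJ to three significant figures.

Q ≈ -5.01 kJ

Constant volume ⇒ W = 0, so Q = ΔU = nCᵥΔT with Cᵥ = 5R/2 = 20.79 J/(mol·K).
ΔU = (2.51)(20.79)(184 − 280) = -5008 J.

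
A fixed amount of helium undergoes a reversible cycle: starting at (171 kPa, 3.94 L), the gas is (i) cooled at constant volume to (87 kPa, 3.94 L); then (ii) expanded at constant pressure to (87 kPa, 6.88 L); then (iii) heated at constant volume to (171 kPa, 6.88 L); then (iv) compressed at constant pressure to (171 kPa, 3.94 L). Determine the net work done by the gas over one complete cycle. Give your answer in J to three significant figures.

Constant-volume legs do no work.
W(ii) = (87)(6.88 − 3.94) = 255.8 J; W(iv) = (171)(3.94 − 6.88) = -502.7 J.
W_net = 255.8 − 502.7 = -247 J (the counter-clockwise enclosed area).

W_net ≈ -247 J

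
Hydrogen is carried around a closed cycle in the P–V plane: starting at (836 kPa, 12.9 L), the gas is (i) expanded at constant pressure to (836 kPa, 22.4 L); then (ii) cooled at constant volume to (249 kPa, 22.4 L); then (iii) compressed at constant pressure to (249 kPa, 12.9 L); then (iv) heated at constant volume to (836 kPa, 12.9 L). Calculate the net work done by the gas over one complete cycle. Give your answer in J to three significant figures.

Constant-volume legs do no work.
W(i) = (836)(22.4 − 12.9) = 7942 J; W(iii) = (249)(12.9 − 22.4) = -2365 J.
W_net = 7942 − 2365 = 5576 J (the clockwise enclosed area).

W_net ≈ 5580 J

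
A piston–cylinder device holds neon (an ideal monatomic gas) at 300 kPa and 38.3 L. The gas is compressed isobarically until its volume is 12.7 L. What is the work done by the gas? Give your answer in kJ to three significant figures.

Isobaric: W = P ΔV.
W = (300 kPa)(12.7 − 38.3 L) = (300)(-25.6) = -7680 J.

W ≈ -7.68 kJ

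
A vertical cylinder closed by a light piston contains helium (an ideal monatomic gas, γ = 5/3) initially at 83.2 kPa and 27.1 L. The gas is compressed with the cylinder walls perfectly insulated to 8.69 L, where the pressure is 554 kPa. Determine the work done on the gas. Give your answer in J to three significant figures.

Adiabatic: W = (P₁V₁ − P₂V₂)/(γ − 1) with γ = 5/3.
P₁V₁ = 2255 J, P₂V₂ = 4814 J.
W = (2255 − 4814) / 0.6667 = -3839 J.
Work on gas = −W_by = 3839 J.

W ≈ 3840 J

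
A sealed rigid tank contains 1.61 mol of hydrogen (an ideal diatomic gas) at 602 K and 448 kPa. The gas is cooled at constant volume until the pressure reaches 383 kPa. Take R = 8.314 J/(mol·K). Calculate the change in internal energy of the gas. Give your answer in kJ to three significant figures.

Constant volume ⇒ W = 0, so Q = ΔU = nCᵥΔT with Cᵥ = 5R/2 = 20.79 J/(mol·K).
At constant V, T₂/T₁ = P₂/P₁ ⇒ ΔT = T₁(P₂/P₁ − 1) = 602·(383/448 − 1) = -87.34 K.
ΔU = (1.61)(20.79)(-87.34) = -2923 J.

ΔU ≈ -2.92 kJ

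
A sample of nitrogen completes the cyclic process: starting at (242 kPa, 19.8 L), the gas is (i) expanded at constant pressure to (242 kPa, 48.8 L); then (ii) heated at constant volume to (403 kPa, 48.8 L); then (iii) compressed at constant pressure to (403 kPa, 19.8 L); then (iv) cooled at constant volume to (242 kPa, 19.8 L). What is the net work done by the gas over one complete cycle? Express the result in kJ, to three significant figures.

Constant-volume legs do no work.
W(i) = (242)(48.8 − 19.8) = 7018 J; W(iii) = (403)(19.8 − 48.8) = -11687 J.
W_net = 7018 − 11687 = -4669 J (the counter-clockwise enclosed area).

W_net ≈ -4.67 kJ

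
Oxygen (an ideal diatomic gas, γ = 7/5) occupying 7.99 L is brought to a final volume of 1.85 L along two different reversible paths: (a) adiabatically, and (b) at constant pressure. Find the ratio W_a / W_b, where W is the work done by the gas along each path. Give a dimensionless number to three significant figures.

Path (a) adiabatic: W = P₁V₁(1 − (V₁/V₂)^(γ−1))/(γ−1) → W_a/(P₁V₁) = -1.988.
Path (b) isobaric: W = P₁(V₂ − V₁) → W_b/(P₁V₁) = -0.7685.
W_a / W_b = -1.988 / -0.7685 = 2.587.

W_a / W_b ≈ 2.59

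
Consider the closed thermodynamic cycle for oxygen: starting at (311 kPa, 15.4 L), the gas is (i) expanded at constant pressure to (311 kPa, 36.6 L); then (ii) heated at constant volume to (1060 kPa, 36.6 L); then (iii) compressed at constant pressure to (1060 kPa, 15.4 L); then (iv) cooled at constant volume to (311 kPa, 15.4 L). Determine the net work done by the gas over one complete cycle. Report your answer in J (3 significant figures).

W_net ≈ -15900 J

Constant-volume legs do no work.
W(i) = (311)(36.6 − 15.4) = 6593 J; W(iii) = (1060)(15.4 − 36.6) = -22472 J.
W_net = 6593 − 22472 = -15879 J (the counter-clockwise enclosed area).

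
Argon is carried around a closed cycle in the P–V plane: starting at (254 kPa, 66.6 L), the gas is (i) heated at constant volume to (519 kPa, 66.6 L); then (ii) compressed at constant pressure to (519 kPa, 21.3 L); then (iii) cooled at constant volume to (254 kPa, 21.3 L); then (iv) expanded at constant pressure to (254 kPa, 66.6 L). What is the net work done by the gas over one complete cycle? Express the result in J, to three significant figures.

Constant-volume legs do no work.
W(ii) = (519)(21.3 − 66.6) = -23511 J; W(iv) = (254)(66.6 − 21.3) = 11506 J.
W_net = -23511 + 11506 = -12004 J (the counter-clockwise enclosed area).

W_net ≈ -12000 J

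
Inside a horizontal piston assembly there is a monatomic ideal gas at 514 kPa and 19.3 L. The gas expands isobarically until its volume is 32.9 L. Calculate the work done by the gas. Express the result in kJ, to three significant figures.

W ≈ 6.99 kJ

Isobaric: W = P ΔV.
W = (514 kPa)(32.9 − 19.3 L) = (514)(13.6) = 6990 J.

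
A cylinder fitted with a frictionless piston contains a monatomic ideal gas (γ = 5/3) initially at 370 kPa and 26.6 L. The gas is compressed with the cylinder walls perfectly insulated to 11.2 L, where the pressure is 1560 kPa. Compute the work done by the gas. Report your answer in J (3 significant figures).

W ≈ -11400 J

Adiabatic: W = (P₁V₁ − P₂V₂)/(γ − 1) with γ = 5/3.
P₁V₁ = 9842 J, P₂V₂ = 17472 J.
W = (9842 − 17472) / 0.6667 = -11445 J.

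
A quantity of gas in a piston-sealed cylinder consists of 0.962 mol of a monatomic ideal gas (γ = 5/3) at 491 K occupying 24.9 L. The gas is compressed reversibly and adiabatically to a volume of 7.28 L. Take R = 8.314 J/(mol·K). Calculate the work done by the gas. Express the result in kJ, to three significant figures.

Adiabatic: TV^(γ−1) = const with γ = 5/3.
T₂ = T₁ (V₁/V₂)^(γ−1) = 491 × (24.9/7.28)^0.667 = 491 × 2.27 = 1115 K.
W_by = nCᵥ(T₁ − T₂) = (0.962)(12.47)(491 − 1115) = -7482 J.

W ≈ -7.48 kJ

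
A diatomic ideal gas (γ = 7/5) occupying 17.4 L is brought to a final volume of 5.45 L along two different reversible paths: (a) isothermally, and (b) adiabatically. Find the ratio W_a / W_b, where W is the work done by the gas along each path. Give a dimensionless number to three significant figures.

Path (a) isothermal: W = P₁V₁ ln(V₂/V₁) → W_a/(P₁V₁) = -1.161.
Path (b) adiabatic: W = P₁V₁(1 − (V₁/V₂)^(γ−1))/(γ−1) → W_b/(P₁V₁) = -1.477.
W_a / W_b = -1.161 / -1.477 = 0.7857.

W_a / W_b ≈ 0.786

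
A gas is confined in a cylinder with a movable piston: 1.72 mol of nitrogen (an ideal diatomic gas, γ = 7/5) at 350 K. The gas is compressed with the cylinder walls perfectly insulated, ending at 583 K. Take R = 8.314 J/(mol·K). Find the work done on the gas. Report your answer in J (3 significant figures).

Adiabatic ⇒ Q = 0, so W_by = −ΔU = nCᵥ(T₁ − T₂).
Cᵥ = 5R/2 = 20.79 J/(mol·K).
W = (1.72)(20.79)(350 − 583) = -8330 J.
Work on gas = −W_by = 8330 J.

W ≈ 8330 J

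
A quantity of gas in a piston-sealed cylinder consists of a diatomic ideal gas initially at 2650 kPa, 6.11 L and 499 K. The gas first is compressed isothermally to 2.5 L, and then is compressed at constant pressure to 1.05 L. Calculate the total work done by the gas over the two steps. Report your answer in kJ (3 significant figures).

W_total ≈ -23.9 kJ

Step 1 (isothermal): W = P₁V₁ ln(V₂/V₁) = (16192) ln(2.5/6.11) = -14469 J.
After step 1: P = 6477 kPa, V = 2.5 L, T = 499 K.
Step 2 (isobaric): W = PΔV = (6477 kPa)(1.05 − 2.5 L) = -9391 J.
W_total = -14469 − 9391 = -23860 J.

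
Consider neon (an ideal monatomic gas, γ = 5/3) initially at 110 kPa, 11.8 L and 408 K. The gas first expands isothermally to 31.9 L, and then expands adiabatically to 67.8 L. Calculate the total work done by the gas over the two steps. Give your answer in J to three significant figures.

W_total ≈ 2060 J

Step 1 (isothermal): W = P₁V₁ ln(V₂/V₁) = (1298) ln(31.9/11.8) = 1291 J.
After step 1: P = 40.69 kPa, V = 31.9 L, T = 408 K.
Step 2 (adiabatic): W = (P₁V₁ − P₂V₂)/(γ−1) = (1298 − 785.2)/0.667 = 769.2 J.
W_total = 1291 + 769.2 = 2060 J.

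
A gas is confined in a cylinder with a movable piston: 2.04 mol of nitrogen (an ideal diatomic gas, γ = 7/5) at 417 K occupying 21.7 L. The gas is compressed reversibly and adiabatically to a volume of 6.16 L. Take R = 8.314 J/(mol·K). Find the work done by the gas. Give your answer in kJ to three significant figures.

Adiabatic: TV^(γ−1) = const with γ = 7/5.
T₂ = T₁ (V₁/V₂)^(γ−1) = 417 × (21.7/6.16)^0.4 = 417 × 1.655 = 690.1 K.
W_by = nCᵥ(T₁ − T₂) = (2.04)(20.79)(417 − 690.1) = -11578 J.

W ≈ -11.6 kJ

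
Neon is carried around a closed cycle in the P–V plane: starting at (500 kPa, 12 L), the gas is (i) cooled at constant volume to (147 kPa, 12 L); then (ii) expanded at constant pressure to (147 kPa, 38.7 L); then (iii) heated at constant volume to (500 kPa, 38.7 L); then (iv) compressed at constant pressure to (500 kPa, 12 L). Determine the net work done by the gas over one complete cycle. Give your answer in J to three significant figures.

W_net ≈ -9430 J

Constant-volume legs do no work.
W(ii) = (147)(38.7 − 12) = 3925 J; W(iv) = (500)(12 − 38.7) = -13350 J.
W_net = 3925 − 13350 = -9425 J (the counter-clockwise enclosed area).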